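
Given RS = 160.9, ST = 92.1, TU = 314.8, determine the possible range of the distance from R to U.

The maximum is all hops collinear in one direction: 160.9 + 92.1 + 314.8 = 567.8.
The longest hop is 314.8; the others sum to 253.0. Folding the others back against it leaves at least 314.8 − 253.0 = 61.8.

61.8 ≤ RU ≤ 567.8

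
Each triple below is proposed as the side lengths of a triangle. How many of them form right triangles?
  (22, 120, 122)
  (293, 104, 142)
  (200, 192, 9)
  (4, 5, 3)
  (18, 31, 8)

(22,120,122): 22²+120² = 14884 = 122² → right
(293,104,142): 104+142 ≤ 293, not a triangle
(200,192,9): 9²+192² = 36945 < 40000 = 200² → obtuse
(4,5,3): 3²+4² = 25 = 5² → right
(18,31,8): 8+18 ≤ 31, not a triangle
2 of the 5 are right.

2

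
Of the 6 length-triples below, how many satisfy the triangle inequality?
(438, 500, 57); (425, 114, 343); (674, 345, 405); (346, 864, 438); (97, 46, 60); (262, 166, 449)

(57,438,500): 57+438 ≤ 500 → not valid
(114,343,425): 114+343 > 425 → valid
(345,405,674): 345+405 > 674 → valid
(346,438,864): 346+438 ≤ 864 → not valid
(46,60,97): 46+60 > 97 → valid
(166,262,449): 166+262 ≤ 449 → not valid
3 of the 6 triples form a triangle.

3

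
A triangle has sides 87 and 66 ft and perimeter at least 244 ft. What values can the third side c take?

Triangle inequality alone gives 21 < c < 153.
The perimeter condition gives c ≥ 244 − 87 − 66 = 91.
Intersecting the two: 91 ≤ c < 153.

91 ≤ c < 153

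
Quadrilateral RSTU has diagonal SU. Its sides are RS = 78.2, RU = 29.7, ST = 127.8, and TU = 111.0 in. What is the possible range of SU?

From triangle RSU: |78.2 − 29.7| < SU < 78.2 + 29.7, i.e. 48.5 < SU < 107.9.
From triangle TSU: 16.8 < SU < 238.8.
Both must hold, so SU lies in the intersection.

48.5 < SU < 107.9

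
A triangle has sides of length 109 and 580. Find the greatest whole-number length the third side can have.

The third side must be strictly less than 109 + 580 = 689.
The largest integer below 689 is 688.

688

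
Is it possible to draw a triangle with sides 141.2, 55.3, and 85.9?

No

The two shorter sides sum to 141.2, exactly equal to the longest side 141.2.
That gives only a degenerate (flat) triangle — the inequality must be strict.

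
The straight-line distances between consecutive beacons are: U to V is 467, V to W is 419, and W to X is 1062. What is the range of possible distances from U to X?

176 ≤ UX ≤ 1948

The maximum is all hops collinear in one direction: 467 + 419 + 1062 = 1948.
The longest hop is 1062; the others sum to 886. Folding the others back against it leaves at least 1062 − 886 = 176.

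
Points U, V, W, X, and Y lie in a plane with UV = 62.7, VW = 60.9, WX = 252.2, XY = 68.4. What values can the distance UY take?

60.2 ≤ UY ≤ 444.2

The maximum is all hops collinear in one direction: 62.7 + 60.9 + 252.2 + 68.4 = 444.2.
The longest hop is 252.2; the others sum to 192.0. Folding the others back against it leaves at least 252.2 − 192.0 = 60.2.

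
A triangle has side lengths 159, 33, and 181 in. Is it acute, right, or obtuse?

obtuse

Compare the square of the longest side to the sum of squares of the other two: 33² + 159² = 26370 < 32761 = 181².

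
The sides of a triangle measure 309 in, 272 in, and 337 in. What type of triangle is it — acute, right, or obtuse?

acute

Compare the square of the longest side to the sum of squares of the other two: 272² + 309² = 169465 > 113569 = 337².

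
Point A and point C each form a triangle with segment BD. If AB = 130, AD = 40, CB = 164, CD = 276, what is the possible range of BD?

112 < BD < 170

From triangle ABD: |130 − 40| < BD < 130 + 40, i.e. 90 < BD < 170.
From triangle CBD: 112 < BD < 440.
Both must hold, so BD lies in the intersection.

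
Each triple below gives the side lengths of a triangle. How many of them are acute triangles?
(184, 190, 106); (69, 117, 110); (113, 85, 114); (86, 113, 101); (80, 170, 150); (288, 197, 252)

5

(184,190,106): 106²+184² = 45092 > 36100 = 190² → acute
(69,117,110): 69²+110² = 16861 > 13689 = 117² → acute
(113,85,114): 85²+113² = 19994 > 12996 = 114² → acute
(86,113,101): 86²+101² = 17597 > 12769 = 113² → acute
(80,170,150): 80²+150² = 28900 = 170² → right
(288,197,252): 197²+252² = 102313 > 82944 = 288² → acute
5 of the 6 are acute.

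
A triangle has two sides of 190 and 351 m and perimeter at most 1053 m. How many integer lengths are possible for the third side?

Triangle inequality: 161 < x < 541. Perimeter ≤ 1053 gives x ≤ 1053 − 190 − 351 = 512.
So 161 < x ≤ 512; integers 162 through 512: 351 values.

351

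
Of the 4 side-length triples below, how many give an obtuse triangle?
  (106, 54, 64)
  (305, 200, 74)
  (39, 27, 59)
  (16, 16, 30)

3

(106,54,64): 54²+64² = 7012 < 11236 = 106² → obtuse
(305,200,74): 74+200 ≤ 305, not a triangle
(39,27,59): 27²+39² = 2250 < 3481 = 59² → obtuse
(16,16,30): 16²+16² = 512 < 900 = 30² → obtuse
3 of the 4 are obtuse.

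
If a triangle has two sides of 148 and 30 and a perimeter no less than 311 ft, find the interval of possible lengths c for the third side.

133 ≤ c < 178

Triangle inequality alone gives 118 < c < 178.
The perimeter condition gives c ≥ 311 − 148 − 30 = 133.
Intersecting the two: 133 ≤ c < 178.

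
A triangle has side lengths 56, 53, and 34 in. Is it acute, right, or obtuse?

Compare the square of the longest side to the sum of squares of the other two: 34² + 53² = 3965 > 3136 = 56².

acute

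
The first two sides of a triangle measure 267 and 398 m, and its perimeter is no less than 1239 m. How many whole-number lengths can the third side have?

91

Triangle inequality: 131 < x < 665. Perimeter ≥ 1239 gives x ≥ 1239 − 267 − 398 = 574.
So 574 ≤ x < 665; integers 574 through 664: 91 values.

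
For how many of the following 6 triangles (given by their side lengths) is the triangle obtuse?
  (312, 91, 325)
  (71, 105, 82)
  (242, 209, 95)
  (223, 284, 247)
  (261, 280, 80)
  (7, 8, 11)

(312,91,325): 91²+312² = 105625 = 325² → right
(71,105,82): 71²+82² = 11765 > 11025 = 105² → acute
(242,209,95): 95²+209² = 52706 < 58564 = 242² → obtuse
(223,284,247): 223²+247² = 110738 > 80656 = 284² → acute
(261,280,80): 80²+261² = 74521 < 78400 = 280² → obtuse
(7,8,11): 7²+8² = 113 < 121 = 11² → obtuse
3 of the 6 are obtuse.

3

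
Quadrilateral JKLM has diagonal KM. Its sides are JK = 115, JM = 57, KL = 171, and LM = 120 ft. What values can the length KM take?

From triangle JKM: |115 − 57| < KM < 115 + 57, i.e. 58 < KM < 172.
From triangle LKM: 51 < KM < 291.
Both must hold, so KM lies in the intersection.

58 < KM < 172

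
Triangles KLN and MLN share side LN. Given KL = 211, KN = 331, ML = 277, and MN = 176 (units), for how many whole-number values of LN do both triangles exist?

332

From triangle KLN: 120 < LN < 542.
From triangle MLN: 101 < LN < 453.
Intersection: 120 < LN < 453, so integers 121 through 452: 332 values.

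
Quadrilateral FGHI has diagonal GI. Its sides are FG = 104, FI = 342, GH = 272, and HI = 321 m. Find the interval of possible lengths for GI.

238 < GI < 446

From triangle FGI: |104 − 342| < GI < 104 + 342, i.e. 238 < GI < 446.
From triangle HGI: 49 < GI < 593.
Both must hold, so GI lies in the intersection.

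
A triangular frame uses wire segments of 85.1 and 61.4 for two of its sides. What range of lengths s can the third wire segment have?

23.7 < s < 146.5

By the triangle inequality, s must be less than 85.1 + 61.4 = 146.5 and greater than |85.1 − 61.4| = 23.7.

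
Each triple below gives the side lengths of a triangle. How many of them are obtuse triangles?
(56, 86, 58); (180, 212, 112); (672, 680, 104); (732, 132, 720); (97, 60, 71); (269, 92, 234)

(56,86,58): 56²+58² = 6500 < 7396 = 86² → obtuse
(180,212,112): 112²+180² = 44944 = 212² → right
(672,680,104): 104²+672² = 462400 = 680² → right
(732,132,720): 132²+720² = 535824 = 732² → right
(97,60,71): 60²+71² = 8641 < 9409 = 97² → obtuse
(269,92,234): 92²+234² = 63220 < 72361 = 269² → obtuse
3 of the 6 are obtuse.

3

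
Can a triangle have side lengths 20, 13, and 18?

Yes

The longest side is 20, and the other two sum to 31.
Since 31 > 20, the triangle inequality holds.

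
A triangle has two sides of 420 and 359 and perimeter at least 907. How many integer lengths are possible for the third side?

Triangle inequality: 61 < x < 779. Perimeter ≥ 907 gives x ≥ 907 − 420 − 359 = 128.
So 128 ≤ x < 779; integers 128 through 778: 651 values.

651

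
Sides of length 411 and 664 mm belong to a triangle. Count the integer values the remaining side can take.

The third side lies in the open interval (253, 1075).
Integers from 254 to 1074 inclusive: 1074 − 254 + 1 = 821.

821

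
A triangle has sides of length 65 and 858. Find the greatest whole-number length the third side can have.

The third side must be strictly less than 65 + 858 = 923.
The largest integer below 923 is 922.

922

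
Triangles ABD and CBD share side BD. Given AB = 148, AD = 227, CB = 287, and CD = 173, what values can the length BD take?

From triangle ABD: |148 − 227| < BD < 148 + 227, i.e. 79 < BD < 375.
From triangle CBD: 114 < BD < 460.
Both must hold, so BD lies in the intersection.

114 < BD < 375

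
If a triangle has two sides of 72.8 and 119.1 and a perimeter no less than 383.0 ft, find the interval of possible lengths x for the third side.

191.1 ≤ x < 191.9 ft

Triangle inequality alone gives 46.3 < x < 191.9.
The perimeter condition gives x ≥ 383.0 − 72.8 − 119.1 = 191.1.
Intersecting the two: 191.1 ≤ x < 191.9.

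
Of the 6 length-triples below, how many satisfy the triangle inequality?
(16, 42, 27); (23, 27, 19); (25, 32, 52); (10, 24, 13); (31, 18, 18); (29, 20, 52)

(16,27,42): 16+27 > 42 → valid
(19,23,27): 19+23 > 27 → valid
(25,32,52): 25+32 > 52 → valid
(10,13,24): 10+13 ≤ 24 → not valid
(18,18,31): 18+18 > 31 → valid
(20,29,52): 20+29 ≤ 52 → not valid
4 of the 6 triples form a triangle.

4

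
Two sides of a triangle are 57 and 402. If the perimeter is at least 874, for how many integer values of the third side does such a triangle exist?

44

Triangle inequality: 345 < x < 459. Perimeter ≥ 874 gives x ≥ 874 − 57 − 402 = 415.
So 415 ≤ x < 459; integers 415 through 458: 44 values.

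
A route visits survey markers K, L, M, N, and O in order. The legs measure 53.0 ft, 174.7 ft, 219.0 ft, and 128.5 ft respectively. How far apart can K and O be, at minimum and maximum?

0 ≤ KO ≤ 575.2 ft

The maximum is all hops collinear in one direction: 53.0 + 174.7 + 219.0 + 128.5 = 575.2.
The longest hop is 219.0; the others sum to 356.2. Since 219.0 ≤ 356.2, the path can fold back on itself completely, so the minimum distance is 0.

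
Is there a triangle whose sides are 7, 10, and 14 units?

The longest side is 14, and the other two sum to 17.
Since 17 > 14, the triangle inequality holds.

Yes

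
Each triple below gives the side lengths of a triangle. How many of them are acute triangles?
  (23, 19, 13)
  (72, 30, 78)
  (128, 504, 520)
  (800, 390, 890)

(23,19,13): 13²+19² = 530 > 529 = 23² → acute
(72,30,78): 30²+72² = 6084 = 78² → right
(128,504,520): 128²+504² = 270400 = 520² → right
(800,390,890): 390²+800² = 792100 = 890² → right
1 of the 4 is acute.

1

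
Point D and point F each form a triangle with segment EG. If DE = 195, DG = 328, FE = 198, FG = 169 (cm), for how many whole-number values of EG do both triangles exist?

233

From triangle DEG: 133 < EG < 523.
From triangle FEG: 29 < EG < 367.
Intersection: 133 < EG < 367, so integers 134 through 366: 233 values.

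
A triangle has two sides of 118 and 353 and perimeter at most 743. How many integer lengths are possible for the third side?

Triangle inequality: 235 < x < 471. Perimeter ≤ 743 gives x ≤ 743 − 118 − 353 = 272.
So 235 < x ≤ 272; integers 236 through 272: 37 values.

37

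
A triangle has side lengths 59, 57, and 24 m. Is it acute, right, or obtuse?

acute

Compare the square of the longest side to the sum of squares of the other two: 24² + 57² = 3825 > 3481 = 59².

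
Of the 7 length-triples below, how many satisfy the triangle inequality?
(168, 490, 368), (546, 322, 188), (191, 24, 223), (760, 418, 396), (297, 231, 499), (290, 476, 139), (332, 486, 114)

3

(168,368,490): 168+368 > 490 → valid
(188,322,546): 188+322 ≤ 546 → not valid
(24,191,223): 24+191 ≤ 223 → not valid
(396,418,760): 396+418 > 760 → valid
(231,297,499): 231+297 > 499 → valid
(139,290,476): 139+290 ≤ 476 → not valid
(114,332,486): 114+332 ≤ 486 → not valid
3 of the 7 triples form a triangle.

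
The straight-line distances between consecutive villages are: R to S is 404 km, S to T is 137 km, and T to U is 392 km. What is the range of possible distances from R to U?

The maximum is all hops collinear in one direction: 404 + 137 + 392 = 933.
The longest hop is 404; the others sum to 529. Since 404 ≤ 529, the path can fold back on itself completely, so the minimum distance is 0.

0 ≤ RU ≤ 933 km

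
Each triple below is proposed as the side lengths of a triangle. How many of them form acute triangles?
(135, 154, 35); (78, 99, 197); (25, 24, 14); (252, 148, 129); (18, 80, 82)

1

(135,154,35): 35²+135² = 19450 < 23716 = 154² → obtuse
(78,99,197): 78+99 ≤ 197, not a triangle
(25,24,14): 14²+24² = 772 > 625 = 25² → acute
(252,148,129): 129²+148² = 38545 < 63504 = 252² → obtuse
(18,80,82): 18²+80² = 6724 = 82² → right
1 of the 5 is acute.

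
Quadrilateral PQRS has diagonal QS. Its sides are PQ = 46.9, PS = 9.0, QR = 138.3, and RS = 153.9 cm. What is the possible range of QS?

37.9 < QS < 55.9

From triangle PQS: |46.9 − 9.0| < QS < 46.9 + 9.0, i.e. 37.9 < QS < 55.9.
From triangle RQS: 15.6 < QS < 292.2.
Both must hold, so QS lies in the intersection.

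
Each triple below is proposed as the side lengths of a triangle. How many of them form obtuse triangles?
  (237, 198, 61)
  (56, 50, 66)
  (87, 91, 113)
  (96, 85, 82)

1

(237,198,61): 61²+198² = 42925 < 56169 = 237² → obtuse
(56,50,66): 50²+56² = 5636 > 4356 = 66² → acute
(87,91,113): 87²+91² = 15850 > 12769 = 113² → acute
(96,85,82): 82²+85² = 13949 > 9216 = 96² → acute
1 of the 4 is obtuse.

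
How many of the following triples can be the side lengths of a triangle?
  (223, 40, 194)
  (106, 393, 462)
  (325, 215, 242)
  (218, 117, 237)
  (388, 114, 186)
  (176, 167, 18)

5

(40,194,223): 40+194 > 223 → valid
(106,393,462): 106+393 > 462 → valid
(215,242,325): 215+242 > 325 → valid
(117,218,237): 117+218 > 237 → valid
(114,186,388): 114+186 ≤ 388 → not valid
(18,167,176): 18+167 > 176 → valid
5 of the 6 triples form a triangle.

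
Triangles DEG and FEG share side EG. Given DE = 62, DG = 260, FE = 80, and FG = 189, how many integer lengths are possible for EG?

70

From triangle DEG: 198 < EG < 322.
From triangle FEG: 109 < EG < 269.
Intersection: 198 < EG < 269, so integers 199 through 268: 70 values.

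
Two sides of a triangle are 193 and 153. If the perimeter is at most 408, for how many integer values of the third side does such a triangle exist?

Triangle inequality: 40 < x < 346. Perimeter ≤ 408 gives x ≤ 408 − 193 − 153 = 62.
So 40 < x ≤ 62; integers 41 through 62: 22 values.

22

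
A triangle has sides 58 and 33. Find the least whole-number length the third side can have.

The third side must be strictly greater than |58 − 33| = 25.
The smallest integer above 25 is 26.

26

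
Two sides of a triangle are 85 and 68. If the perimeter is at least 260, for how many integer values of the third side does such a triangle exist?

Triangle inequality: 17 < x < 153. Perimeter ≥ 260 gives x ≥ 260 − 85 − 68 = 107.
So 107 ≤ x < 153; integers 107 through 152: 46 values.

46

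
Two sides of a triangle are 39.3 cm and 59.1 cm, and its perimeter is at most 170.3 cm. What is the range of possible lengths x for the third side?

19.8 < x ≤ 71.9 cm

Triangle inequality alone gives 19.8 < x < 98.4.
The perimeter condition gives x ≤ 170.3 − 39.3 − 59.1 = 71.9.
Intersecting the two: 19.8 < x ≤ 71.9.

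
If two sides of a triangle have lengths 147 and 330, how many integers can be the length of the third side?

The third side lies in the open interval (183, 477).
Integers from 184 to 476 inclusive: 476 − 184 + 1 = 293.

293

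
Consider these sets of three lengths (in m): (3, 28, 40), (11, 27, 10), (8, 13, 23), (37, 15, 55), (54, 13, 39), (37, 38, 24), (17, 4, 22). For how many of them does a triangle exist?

1

(3,28,40): 3+28 ≤ 40 → not valid
(10,11,27): 10+11 ≤ 27 → not valid
(8,13,23): 8+13 ≤ 23 → not valid
(15,37,55): 15+37 ≤ 55 → not valid
(13,39,54): 13+39 ≤ 54 → not valid
(24,37,38): 24+37 > 38 → valid
(4,17,22): 4+17 ≤ 22 → not valid
1 of the 7 triples forms a triangle.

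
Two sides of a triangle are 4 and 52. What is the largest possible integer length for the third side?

55

The third side must be strictly less than 4 + 52 = 56.
The largest integer below 56 is 55.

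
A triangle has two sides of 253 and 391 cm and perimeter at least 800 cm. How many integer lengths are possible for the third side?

Triangle inequality: 138 < x < 644. Perimeter ≥ 800 gives x ≥ 800 − 253 − 391 = 156.
So 156 ≤ x < 644; integers 156 through 643: 488 values.

488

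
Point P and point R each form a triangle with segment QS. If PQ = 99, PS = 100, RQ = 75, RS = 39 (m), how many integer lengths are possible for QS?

77

From triangle PQS: 1 < QS < 199.
From triangle RQS: 36 < QS < 114.
Intersection: 36 < QS < 114, so integers 37 through 113: 77 values.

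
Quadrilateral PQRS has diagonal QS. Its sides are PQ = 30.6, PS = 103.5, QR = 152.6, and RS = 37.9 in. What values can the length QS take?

From triangle PQS: |30.6 − 103.5| < QS < 30.6 + 103.5, i.e. 72.9 < QS < 134.1.
From triangle RQS: 114.7 < QS < 190.5.
Both must hold, so QS lies in the intersection.

114.7 < QS < 134.1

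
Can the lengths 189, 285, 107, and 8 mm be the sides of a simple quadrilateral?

A quadrilateral exists iff every side is shorter than the sum of the others — equivalently, the longest side is less than the sum of the rest.
Longest side 285 < 304 (sum of the remaining 3), so yes.

Yes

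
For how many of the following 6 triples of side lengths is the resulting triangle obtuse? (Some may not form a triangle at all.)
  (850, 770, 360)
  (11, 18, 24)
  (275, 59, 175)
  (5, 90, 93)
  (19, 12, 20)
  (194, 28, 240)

2

(850,770,360): 360²+770² = 722500 = 850² → right
(11,18,24): 11²+18² = 445 < 576 = 24² → obtuse
(275,59,175): 59+175 ≤ 275, not a triangle
(5,90,93): 5²+90² = 8125 < 8649 = 93² → obtuse
(19,12,20): 12²+19² = 505 > 400 = 20² → acute
(194,28,240): 28+194 ≤ 240, not a triangle
2 of the 6 are obtuse.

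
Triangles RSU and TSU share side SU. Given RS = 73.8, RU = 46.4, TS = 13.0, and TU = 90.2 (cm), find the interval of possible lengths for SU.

77.2 < SU < 103.2

From triangle RSU: |73.8 − 46.4| < SU < 73.8 + 46.4, i.e. 27.4 < SU < 120.2.
From triangle TSU: 77.2 < SU < 103.2.
Both must hold, so SU lies in the intersection.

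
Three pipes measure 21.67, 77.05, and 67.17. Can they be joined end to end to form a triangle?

The longest side is 77.05, and the other two sum to 88.84.
Since 88.84 > 77.05, the triangle inequality holds.

Yes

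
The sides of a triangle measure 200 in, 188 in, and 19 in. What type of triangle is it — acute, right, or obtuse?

Compare the square of the longest side to the sum of squares of the other two: 19² + 188² = 35705 < 40000 = 200².

obtuse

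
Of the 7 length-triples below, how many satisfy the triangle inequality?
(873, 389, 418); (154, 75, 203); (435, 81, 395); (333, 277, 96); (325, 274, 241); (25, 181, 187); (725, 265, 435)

(389,418,873): 389+418 ≤ 873 → not valid
(75,154,203): 75+154 > 203 → valid
(81,395,435): 81+395 > 435 → valid
(96,277,333): 96+277 > 333 → valid
(241,274,325): 241+274 > 325 → valid
(25,181,187): 25+181 > 187 → valid
(265,435,725): 265+435 ≤ 725 → not valid
5 of the 7 triples form a triangle.

5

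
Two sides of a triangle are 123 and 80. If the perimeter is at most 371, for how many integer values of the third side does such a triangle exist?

Triangle inequality: 43 < x < 203. Perimeter ≤ 371 gives x ≤ 371 − 123 − 80 = 168.
So 43 < x ≤ 168; integers 44 through 168: 125 values.

125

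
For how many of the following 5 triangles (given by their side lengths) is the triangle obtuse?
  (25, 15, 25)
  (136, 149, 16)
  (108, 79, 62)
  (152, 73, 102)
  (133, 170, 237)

4

(25,15,25): 15²+25² = 850 > 625 = 25² → acute
(136,149,16): 16²+136² = 18752 < 22201 = 149² → obtuse
(108,79,62): 62²+79² = 10085 < 11664 = 108² → obtuse
(152,73,102): 73²+102² = 15733 < 23104 = 152² → obtuse
(133,170,237): 133²+170² = 46589 < 56169 = 237² → obtuse
4 of the 5 are obtuse.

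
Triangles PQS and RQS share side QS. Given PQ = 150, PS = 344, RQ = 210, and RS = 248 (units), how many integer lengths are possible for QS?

From triangle PQS: 194 < QS < 494.
From triangle RQS: 38 < QS < 458.
Intersection: 194 < QS < 458, so integers 195 through 457: 263 values.

263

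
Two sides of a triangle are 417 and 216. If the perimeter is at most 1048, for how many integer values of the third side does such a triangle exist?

Triangle inequality: 201 < x < 633. Perimeter ≤ 1048 gives x ≤ 1048 − 417 − 216 = 415.
So 201 < x ≤ 415; integers 202 through 415: 214 values.

214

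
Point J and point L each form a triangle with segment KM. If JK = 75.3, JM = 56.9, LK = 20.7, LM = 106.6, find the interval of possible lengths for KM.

From triangle JKM: |75.3 − 56.9| < KM < 75.3 + 56.9, i.e. 18.4 < KM < 132.2.
From triangle LKM: 85.9 < KM < 127.3.
Both must hold, so KM lies in the intersection.

85.9 < KM < 127.3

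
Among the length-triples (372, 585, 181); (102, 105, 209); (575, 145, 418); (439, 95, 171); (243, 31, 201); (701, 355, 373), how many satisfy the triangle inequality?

(181,372,585): 181+372 ≤ 585 → not valid
(102,105,209): 102+105 ≤ 209 → not valid
(145,418,575): 145+418 ≤ 575 → not valid
(95,171,439): 95+171 ≤ 439 → not valid
(31,201,243): 31+201 ≤ 243 → not valid
(355,373,701): 355+373 > 701 → valid
1 of the 6 triples forms a triangle.

1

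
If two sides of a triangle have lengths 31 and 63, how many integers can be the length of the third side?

61

The third side lies in the open interval (32, 94).
Integers from 33 to 93 inclusive: 93 − 33 + 1 = 61.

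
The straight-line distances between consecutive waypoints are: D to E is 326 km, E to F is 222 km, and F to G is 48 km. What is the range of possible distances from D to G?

The maximum is all hops collinear in one direction: 326 + 222 + 48 = 596.
The longest hop is 326; the others sum to 270. Folding the others back against it leaves at least 326 − 270 = 56.

56 ≤ DG ≤ 596 km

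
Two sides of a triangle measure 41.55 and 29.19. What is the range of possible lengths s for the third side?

12.36 < s < 70.74

By the triangle inequality, s must be less than 41.55 + 29.19 = 70.74 and greater than |41.55 − 29.19| = 12.36.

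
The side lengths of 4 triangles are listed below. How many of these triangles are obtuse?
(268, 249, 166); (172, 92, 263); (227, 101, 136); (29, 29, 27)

2

(268,249,166): 166²+249² = 89557 > 71824 = 268² → acute
(172,92,263): 92²+172² = 38048 < 69169 = 263² → obtuse
(227,101,136): 101²+136² = 28697 < 51529 = 227² → obtuse
(29,29,27): 27²+29² = 1570 > 841 = 29² → acute
2 of the 4 are obtuse.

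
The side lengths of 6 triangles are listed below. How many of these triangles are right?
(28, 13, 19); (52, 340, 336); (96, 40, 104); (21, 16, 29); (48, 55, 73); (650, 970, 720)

(28,13,19): 13²+19² = 530 < 784 = 28² → obtuse
(52,340,336): 52²+336² = 115600 = 340² → right
(96,40,104): 40²+96² = 10816 = 104² → right
(21,16,29): 16²+21² = 697 < 841 = 29² → obtuse
(48,55,73): 48²+55² = 5329 = 73² → right
(650,970,720): 650²+720² = 940900 = 970² → right
4 of the 6 are right.

4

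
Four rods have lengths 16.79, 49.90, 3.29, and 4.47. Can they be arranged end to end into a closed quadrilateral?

For a quadrilateral, each side must be shorter than the sum of the others.
Here the longest side is 49.90, but the remaining 3 sides sum to only 24.55.

No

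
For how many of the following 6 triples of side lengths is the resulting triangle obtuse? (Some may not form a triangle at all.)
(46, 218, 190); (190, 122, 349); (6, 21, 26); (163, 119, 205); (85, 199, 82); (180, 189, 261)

3

(46,218,190): 46²+190² = 38216 < 47524 = 218² → obtuse
(190,122,349): 122+190 ≤ 349, not a triangle
(6,21,26): 6²+21² = 477 < 676 = 26² → obtuse
(163,119,205): 119²+163² = 40730 < 42025 = 205² → obtuse
(85,199,82): 82+85 ≤ 199, not a triangle
(180,189,261): 180²+189² = 68121 = 261² → right
3 of the 6 are obtuse.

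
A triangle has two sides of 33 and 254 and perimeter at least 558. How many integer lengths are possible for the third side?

16

Triangle inequality: 221 < x < 287. Perimeter ≥ 558 gives x ≥ 558 − 33 − 254 = 271.
So 271 ≤ x < 287; integers 271 through 286: 16 values.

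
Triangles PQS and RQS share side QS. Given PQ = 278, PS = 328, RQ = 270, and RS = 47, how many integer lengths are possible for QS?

93

From triangle PQS: 50 < QS < 606.
From triangle RQS: 223 < QS < 317.
Intersection: 223 < QS < 317, so integers 224 through 316: 93 values.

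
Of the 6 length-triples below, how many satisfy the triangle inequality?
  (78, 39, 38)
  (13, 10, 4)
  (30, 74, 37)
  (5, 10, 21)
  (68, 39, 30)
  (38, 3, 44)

2

(38,39,78): 38+39 ≤ 78 → not valid
(4,10,13): 4+10 > 13 → valid
(30,37,74): 30+37 ≤ 74 → not valid
(5,10,21): 5+10 ≤ 21 → not valid
(30,39,68): 30+39 > 68 → valid
(3,38,44): 3+38 ≤ 44 → not valid
2 of the 6 triples form a triangle.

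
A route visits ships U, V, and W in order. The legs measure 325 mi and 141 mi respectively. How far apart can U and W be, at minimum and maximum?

184 ≤ UW ≤ 466 mi

By the triangle inequality, |325 − 141| ≤ UW ≤ 325 + 141.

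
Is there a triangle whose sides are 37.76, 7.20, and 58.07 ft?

The longest side is 58.07, but the other two sum to only 44.96.
44.96 < 58.07, so the triangle inequality fails.

No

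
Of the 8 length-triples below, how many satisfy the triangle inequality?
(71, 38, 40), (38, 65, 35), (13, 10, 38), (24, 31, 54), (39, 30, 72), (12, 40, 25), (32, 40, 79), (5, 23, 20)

(38,40,71): 38+40 > 71 → valid
(35,38,65): 35+38 > 65 → valid
(10,13,38): 10+13 ≤ 38 → not valid
(24,31,54): 24+31 > 54 → valid
(30,39,72): 30+39 ≤ 72 → not valid
(12,25,40): 12+25 ≤ 40 → not valid
(32,40,79): 32+40 ≤ 79 → not valid
(5,20,23): 5+20 > 23 → valid
4 of the 8 triples form a triangle.

4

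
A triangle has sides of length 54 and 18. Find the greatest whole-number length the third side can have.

The third side must be strictly less than 54 + 18 = 72.
The largest integer below 72 is 71.

71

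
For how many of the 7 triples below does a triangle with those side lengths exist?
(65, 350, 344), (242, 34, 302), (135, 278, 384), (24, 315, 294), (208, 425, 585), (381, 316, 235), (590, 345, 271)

(65,344,350): 65+344 > 350 → valid
(34,242,302): 34+242 ≤ 302 → not valid
(135,278,384): 135+278 > 384 → valid
(24,294,315): 24+294 > 315 → valid
(208,425,585): 208+425 > 585 → valid
(235,316,381): 235+316 > 381 → valid
(271,345,590): 271+345 > 590 → valid
6 of the 7 triples form a triangle.

6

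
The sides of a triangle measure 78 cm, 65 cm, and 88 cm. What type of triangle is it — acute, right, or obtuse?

acute

Compare the square of the longest side to the sum of squares of the other two: 65² + 78² = 10309 > 7744 = 88².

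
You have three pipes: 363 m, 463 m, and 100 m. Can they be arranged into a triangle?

The two shorter sides sum to 463, exactly equal to the longest side 463.
That gives only a degenerate (flat) triangle — the inequality must be strict.

No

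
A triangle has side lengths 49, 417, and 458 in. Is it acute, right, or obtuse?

Compare the square of the longest side to the sum of squares of the other two: 49² + 417² = 176290 < 209764 = 458².

obtuse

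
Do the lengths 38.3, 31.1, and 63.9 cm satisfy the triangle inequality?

Yes

The longest side is 63.9, and the other two sum to 69.4.
Since 69.4 > 63.9, the triangle inequality holds.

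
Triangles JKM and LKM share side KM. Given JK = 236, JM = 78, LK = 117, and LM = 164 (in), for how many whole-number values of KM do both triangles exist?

From triangle JKM: 158 < KM < 314.
From triangle LKM: 47 < KM < 281.
Intersection: 158 < KM < 281, so integers 159 through 280: 122 values.

122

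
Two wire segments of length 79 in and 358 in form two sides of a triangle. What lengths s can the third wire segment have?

By the triangle inequality, s must be less than 79 + 358 = 437 and greater than |79 − 358| = 279.

279 < s < 437 (in)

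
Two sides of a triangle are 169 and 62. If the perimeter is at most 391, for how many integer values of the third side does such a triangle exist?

Triangle inequality: 107 < x < 231. Perimeter ≤ 391 gives x ≤ 391 − 169 − 62 = 160.
So 107 < x ≤ 160; integers 108 through 160: 53 values.

53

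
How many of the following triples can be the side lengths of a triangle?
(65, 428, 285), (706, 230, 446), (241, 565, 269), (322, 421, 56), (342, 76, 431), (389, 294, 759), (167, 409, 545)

(65,285,428): 65+285 ≤ 428 → not valid
(230,446,706): 230+446 ≤ 706 → not valid
(241,269,565): 241+269 ≤ 565 → not valid
(56,322,421): 56+322 ≤ 421 → not valid
(76,342,431): 76+342 ≤ 431 → not valid
(294,389,759): 294+389 ≤ 759 → not valid
(167,409,545): 167+409 > 545 → valid
1 of the 7 triples forms a triangle.

1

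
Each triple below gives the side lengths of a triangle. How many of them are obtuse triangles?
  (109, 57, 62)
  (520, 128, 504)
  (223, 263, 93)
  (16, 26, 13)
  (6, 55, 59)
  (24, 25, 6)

5

(109,57,62): 57²+62² = 7093 < 11881 = 109² → obtuse
(520,128,504): 128²+504² = 270400 = 520² → right
(223,263,93): 93²+223² = 58378 < 69169 = 263² → obtuse
(16,26,13): 13²+16² = 425 < 676 = 26² → obtuse
(6,55,59): 6²+55² = 3061 < 3481 = 59² → obtuse
(24,25,6): 6²+24² = 612 < 625 = 25² → obtuse
5 of the 6 are obtuse.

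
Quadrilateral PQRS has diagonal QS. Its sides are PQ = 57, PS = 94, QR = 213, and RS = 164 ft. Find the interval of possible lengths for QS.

49 < QS < 151

From triangle PQS: |57 − 94| < QS < 57 + 94, i.e. 37 < QS < 151.
From triangle RQS: 49 < QS < 377.
Both must hold, so QS lies in the intersection.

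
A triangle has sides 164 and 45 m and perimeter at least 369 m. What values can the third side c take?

Triangle inequality alone gives 119 < c < 209.
The perimeter condition gives c ≥ 369 − 164 − 45 = 160.
Intersecting the two: 160 ≤ c < 209.

160 ≤ c < 209 m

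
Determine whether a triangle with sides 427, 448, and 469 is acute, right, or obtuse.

Compare the square of the longest side to the sum of squares of the other two: 427² + 448² = 383033 > 219961 = 469².

acute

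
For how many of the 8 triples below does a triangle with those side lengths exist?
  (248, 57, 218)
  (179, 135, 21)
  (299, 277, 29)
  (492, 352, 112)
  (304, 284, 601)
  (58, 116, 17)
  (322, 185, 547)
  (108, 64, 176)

2

(57,218,248): 57+218 > 248 → valid
(21,135,179): 21+135 ≤ 179 → not valid
(29,277,299): 29+277 > 299 → valid
(112,352,492): 112+352 ≤ 492 → not valid
(284,304,601): 284+304 ≤ 601 → not valid
(17,58,116): 17+58 ≤ 116 → not valid
(185,322,547): 185+322 ≤ 547 → not valid
(64,108,176): 64+108 ≤ 176 → not valid
2 of the 8 triples form a triangle.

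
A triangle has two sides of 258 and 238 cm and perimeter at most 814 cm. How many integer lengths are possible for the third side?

Triangle inequality: 20 < x < 496. Perimeter ≤ 814 gives x ≤ 814 − 258 − 238 = 318.
So 20 < x ≤ 318; integers 21 through 318: 298 values.

298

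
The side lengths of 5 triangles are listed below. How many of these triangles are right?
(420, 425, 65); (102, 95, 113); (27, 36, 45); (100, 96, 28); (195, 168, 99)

(420,425,65): 65²+420² = 180625 = 425² → right
(102,95,113): 95²+102² = 19429 > 12769 = 113² → acute
(27,36,45): 27²+36² = 2025 = 45² → right
(100,96,28): 28²+96² = 10000 = 100² → right
(195,168,99): 99²+168² = 38025 = 195² → right
4 of the 5 are right.

4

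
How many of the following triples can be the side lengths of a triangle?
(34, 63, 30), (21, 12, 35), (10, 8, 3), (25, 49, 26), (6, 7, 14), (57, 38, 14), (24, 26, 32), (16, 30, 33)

5

(30,34,63): 30+34 > 63 → valid
(12,21,35): 12+21 ≤ 35 → not valid
(3,8,10): 3+8 > 10 → valid
(25,26,49): 25+26 > 49 → valid
(6,7,14): 6+7 ≤ 14 → not valid
(14,38,57): 14+38 ≤ 57 → not valid
(24,26,32): 24+26 > 32 → valid
(16,30,33): 16+30 > 33 → valid
5 of the 8 triples form a triangle.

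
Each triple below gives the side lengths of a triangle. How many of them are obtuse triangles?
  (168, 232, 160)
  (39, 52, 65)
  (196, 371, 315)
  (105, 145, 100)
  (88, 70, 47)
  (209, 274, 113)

2

(168,232,160): 160²+168² = 53824 = 232² → right
(39,52,65): 39²+52² = 4225 = 65² → right
(196,371,315): 196²+315² = 137641 = 371² → right
(105,145,100): 100²+105² = 21025 = 145² → right
(88,70,47): 47²+70² = 7109 < 7744 = 88² → obtuse
(209,274,113): 113²+209² = 56450 < 75076 = 274² → obtuse
2 of the 6 are obtuse.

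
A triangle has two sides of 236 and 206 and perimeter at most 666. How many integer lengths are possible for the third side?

194

Triangle inequality: 30 < x < 442. Perimeter ≤ 666 gives x ≤ 666 − 236 − 206 = 224.
So 30 < x ≤ 224; integers 31 through 224: 194 values.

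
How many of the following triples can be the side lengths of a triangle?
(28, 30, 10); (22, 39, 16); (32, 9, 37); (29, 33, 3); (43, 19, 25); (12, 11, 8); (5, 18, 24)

4

(10,28,30): 10+28 > 30 → valid
(16,22,39): 16+22 ≤ 39 → not valid
(9,32,37): 9+32 > 37 → valid
(3,29,33): 3+29 ≤ 33 → not valid
(19,25,43): 19+25 > 43 → valid
(8,11,12): 8+11 > 12 → valid
(5,18,24): 5+18 ≤ 24 → not valid
4 of the 7 triples form a triangle.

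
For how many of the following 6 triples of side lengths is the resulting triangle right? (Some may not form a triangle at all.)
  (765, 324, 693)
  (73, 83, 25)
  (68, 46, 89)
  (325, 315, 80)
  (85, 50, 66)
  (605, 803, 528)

(765,324,693): 324²+693² = 585225 = 765² → right
(73,83,25): 25²+73² = 5954 < 6889 = 83² → obtuse
(68,46,89): 46²+68² = 6740 < 7921 = 89² → obtuse
(325,315,80): 80²+315² = 105625 = 325² → right
(85,50,66): 50²+66² = 6856 < 7225 = 85² → obtuse
(605,803,528): 528²+605² = 644809 = 803² → right
3 of the 6 are right.

3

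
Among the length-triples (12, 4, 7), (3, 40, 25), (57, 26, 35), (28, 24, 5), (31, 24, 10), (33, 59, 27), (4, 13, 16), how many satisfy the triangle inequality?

(4,7,12): 4+7 ≤ 12 → not valid
(3,25,40): 3+25 ≤ 40 → not valid
(26,35,57): 26+35 > 57 → valid
(5,24,28): 5+24 > 28 → valid
(10,24,31): 10+24 > 31 → valid
(27,33,59): 27+33 > 59 → valid
(4,13,16): 4+13 > 16 → valid
5 of the 7 triples form a triangle.

5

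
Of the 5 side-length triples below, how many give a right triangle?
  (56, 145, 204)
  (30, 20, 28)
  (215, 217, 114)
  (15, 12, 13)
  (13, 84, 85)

1

(56,145,204): 56+145 ≤ 204, not a triangle
(30,20,28): 20²+28² = 1184 > 900 = 30² → acute
(215,217,114): 114²+215² = 59221 > 47089 = 217² → acute
(15,12,13): 12²+13² = 313 > 225 = 15² → acute
(13,84,85): 13²+84² = 7225 = 85² → right
1 of the 5 is right.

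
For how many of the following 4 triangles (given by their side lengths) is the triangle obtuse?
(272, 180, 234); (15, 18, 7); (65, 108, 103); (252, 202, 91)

2

(272,180,234): 180²+234² = 87156 > 73984 = 272² → acute
(15,18,7): 7²+15² = 274 < 324 = 18² → obtuse
(65,108,103): 65²+103² = 14834 > 11664 = 108² → acute
(252,202,91): 91²+202² = 49085 < 63504 = 252² → obtuse
2 of the 4 are obtuse.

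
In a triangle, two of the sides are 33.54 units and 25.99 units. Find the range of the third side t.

By the triangle inequality, t must be less than 33.54 + 25.99 = 59.53 and greater than |33.54 − 25.99| = 7.55.

7.55 < t < 59.53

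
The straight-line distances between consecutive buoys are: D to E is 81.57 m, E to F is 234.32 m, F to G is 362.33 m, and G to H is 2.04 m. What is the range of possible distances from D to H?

44.40 ≤ DH ≤ 680.26 m

The maximum is all hops collinear in one direction: 81.57 + 234.32 + 362.33 + 2.04 = 680.26.
The longest hop is 362.33; the others sum to 317.93. Folding the others back against it leaves at least 362.33 − 317.93 = 44.40.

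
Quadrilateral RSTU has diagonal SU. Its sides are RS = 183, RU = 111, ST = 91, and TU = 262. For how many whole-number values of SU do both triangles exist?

122

From triangle RSU: 72 < SU < 294.
From triangle TSU: 171 < SU < 353.
Intersection: 171 < SU < 294, so integers 172 through 293: 122 values.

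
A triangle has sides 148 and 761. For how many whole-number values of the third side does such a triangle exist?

295

The third side lies in the open interval (613, 909).
Integers from 614 to 908 inclusive: 908 − 614 + 1 = 295.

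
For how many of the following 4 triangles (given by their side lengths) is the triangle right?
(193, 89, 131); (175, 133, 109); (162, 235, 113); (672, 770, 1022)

(193,89,131): 89²+131² = 25082 < 37249 = 193² → obtuse
(175,133,109): 109²+133² = 29570 < 30625 = 175² → obtuse
(162,235,113): 113²+162² = 39013 < 55225 = 235² → obtuse
(672,770,1022): 672²+770² = 1044484 = 1022² → right
1 of the 4 is right.

1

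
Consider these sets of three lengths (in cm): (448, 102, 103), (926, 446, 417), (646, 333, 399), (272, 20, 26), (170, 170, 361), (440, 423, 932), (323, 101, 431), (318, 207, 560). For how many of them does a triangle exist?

(102,103,448): 102+103 ≤ 448 → not valid
(417,446,926): 417+446 ≤ 926 → not valid
(333,399,646): 333+399 > 646 → valid
(20,26,272): 20+26 ≤ 272 → not valid
(170,170,361): 170+170 ≤ 361 → not valid
(423,440,932): 423+440 ≤ 932 → not valid
(101,323,431): 101+323 ≤ 431 → not valid
(207,318,560): 207+318 ≤ 560 → not valid
1 of the 8 triples forms a triangle.

1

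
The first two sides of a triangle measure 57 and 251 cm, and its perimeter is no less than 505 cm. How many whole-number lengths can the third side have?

Triangle inequality: 194 < x < 308. Perimeter ≥ 505 gives x ≥ 505 − 57 − 251 = 197.
So 197 ≤ x < 308; integers 197 through 307: 111 values.

111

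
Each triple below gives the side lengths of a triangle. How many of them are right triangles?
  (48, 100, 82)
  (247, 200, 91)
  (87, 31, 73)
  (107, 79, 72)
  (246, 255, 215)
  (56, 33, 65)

(48,100,82): 48²+82² = 9028 < 10000 = 100² → obtuse
(247,200,91): 91²+200² = 48281 < 61009 = 247² → obtuse
(87,31,73): 31²+73² = 6290 < 7569 = 87² → obtuse
(107,79,72): 72²+79² = 11425 < 11449 = 107² → obtuse
(246,255,215): 215²+246² = 106741 > 65025 = 255² → acute
(56,33,65): 33²+56² = 4225 = 65² → right
1 of the 6 is right.

1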